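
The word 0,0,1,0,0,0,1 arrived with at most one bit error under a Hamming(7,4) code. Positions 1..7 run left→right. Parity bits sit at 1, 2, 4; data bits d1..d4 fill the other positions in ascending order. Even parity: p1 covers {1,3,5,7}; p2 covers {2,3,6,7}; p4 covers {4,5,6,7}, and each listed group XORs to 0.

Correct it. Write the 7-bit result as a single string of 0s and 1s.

s1 (pos 1,3,5,7): 0⊕1⊕0⊕1 = 0
s2 (pos 2,3,6,7): 0⊕1⊕0⊕1 = 0
s4 (pos 4,5,6,7): 0⊕0⊕0⊕1 = 1
Syndrome s4…s1 = 100 → error at position 4.
Flip position 4: 0010001 → 0011001

0011001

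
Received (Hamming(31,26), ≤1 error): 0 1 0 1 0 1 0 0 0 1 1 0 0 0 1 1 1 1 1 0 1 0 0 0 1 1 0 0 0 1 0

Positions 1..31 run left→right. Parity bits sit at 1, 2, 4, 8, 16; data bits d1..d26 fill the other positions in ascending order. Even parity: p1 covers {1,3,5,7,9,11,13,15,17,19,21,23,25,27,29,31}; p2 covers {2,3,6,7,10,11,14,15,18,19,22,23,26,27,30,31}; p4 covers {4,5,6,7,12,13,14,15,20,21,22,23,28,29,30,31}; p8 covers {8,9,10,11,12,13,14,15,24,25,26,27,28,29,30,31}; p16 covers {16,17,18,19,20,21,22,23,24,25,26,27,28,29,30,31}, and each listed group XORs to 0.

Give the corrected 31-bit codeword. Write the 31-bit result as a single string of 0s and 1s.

0101000001100011111010001100010

s1 (pos 1,3,5,7,9,11,13,15,17,19,21,23,25,27,29,31): 0⊕0⊕0⊕0⊕0⊕1⊕0⊕1⊕1⊕1⊕1⊕0⊕1⊕0⊕0⊕0 = 0
s2 (pos 2,3,6,7,10,11,14,15,18,19,22,23,26,27,30,31): 1⊕0⊕1⊕0⊕1⊕1⊕0⊕1⊕1⊕1⊕0⊕0⊕1⊕0⊕1⊕0 = 1
s4 (pos 4,5,6,7,12,13,14,15,20,21,22,23,28,29,30,31): 1⊕0⊕1⊕0⊕0⊕0⊕0⊕1⊕0⊕1⊕0⊕0⊕0⊕0⊕1⊕0 = 1
s8 (pos 8,9,10,11,12,13,14,15,24,25,26,27,28,29,30,31): 0⊕0⊕1⊕1⊕0⊕0⊕0⊕1⊕0⊕1⊕1⊕0⊕0⊕0⊕1⊕0 = 0
s16 (pos 16,17,18,19,20,21,22,23,24,25,26,27,28,29,30,31): 1⊕1⊕1⊕1⊕0⊕1⊕0⊕0⊕0⊕1⊕1⊕0⊕0⊕0⊕1⊕0 = 0
Syndrome s16…s1 = 00110 → error at position 6.
Flip position 6: 0101010001100011111010001100010 → 0101000001100011111010001100010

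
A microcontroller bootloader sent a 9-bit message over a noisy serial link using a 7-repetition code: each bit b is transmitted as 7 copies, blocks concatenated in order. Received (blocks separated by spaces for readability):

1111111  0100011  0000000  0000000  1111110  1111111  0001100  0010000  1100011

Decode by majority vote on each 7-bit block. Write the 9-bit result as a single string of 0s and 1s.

100011001

Block 1 (1111111): 7 ones → 1
Block 2 (0100011): 3 ones → 0
Block 3 (0000000): 0 ones → 0
Block 4 (0000000): 0 ones → 0
Block 5 (1111110): 6 ones → 1
Block 6 (1111111): 7 ones → 1
Block 7 (0001100): 2 ones → 0
Block 8 (0010000): 1 one → 0
Block 9 (1100011): 4 ones → 1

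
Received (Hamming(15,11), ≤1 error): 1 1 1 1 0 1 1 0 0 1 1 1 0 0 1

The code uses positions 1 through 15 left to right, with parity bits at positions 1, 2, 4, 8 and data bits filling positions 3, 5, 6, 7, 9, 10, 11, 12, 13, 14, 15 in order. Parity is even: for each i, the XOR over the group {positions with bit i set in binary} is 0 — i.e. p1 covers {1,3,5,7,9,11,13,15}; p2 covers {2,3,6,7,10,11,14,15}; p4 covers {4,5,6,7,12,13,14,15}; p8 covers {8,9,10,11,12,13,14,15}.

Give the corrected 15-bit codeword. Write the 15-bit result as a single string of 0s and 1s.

111101000111001

s1 (pos 1,3,5,7,9,11,13,15): 1⊕1⊕0⊕1⊕0⊕1⊕0⊕1 = 1
s2 (pos 2,3,6,7,10,11,14,15): 1⊕1⊕1⊕1⊕1⊕1⊕0⊕1 = 1
s4 (pos 4,5,6,7,12,13,14,15): 1⊕0⊕1⊕1⊕1⊕0⊕0⊕1 = 1
s8 (pos 8,9,10,11,12,13,14,15): 0⊕0⊕1⊕1⊕1⊕0⊕0⊕1 = 0
Syndrome s8…s1 = 0111 → error at position 7.
Flip position 7: 111101100111001 → 111101000111001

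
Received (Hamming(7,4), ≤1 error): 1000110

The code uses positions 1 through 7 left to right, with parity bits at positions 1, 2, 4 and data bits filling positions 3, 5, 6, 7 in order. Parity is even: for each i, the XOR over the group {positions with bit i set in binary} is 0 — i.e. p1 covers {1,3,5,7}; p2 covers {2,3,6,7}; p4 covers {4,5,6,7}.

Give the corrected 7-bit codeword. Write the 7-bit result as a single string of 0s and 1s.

s1 (pos 1,3,5,7): 1⊕0⊕1⊕0 = 0
s2 (pos 2,3,6,7): 0⊕0⊕1⊕0 = 1
s4 (pos 4,5,6,7): 0⊕1⊕1⊕0 = 0
Syndrome s4…s1 = 010 → error at position 2.
Flip position 2: 1000110 → 1100110

1100110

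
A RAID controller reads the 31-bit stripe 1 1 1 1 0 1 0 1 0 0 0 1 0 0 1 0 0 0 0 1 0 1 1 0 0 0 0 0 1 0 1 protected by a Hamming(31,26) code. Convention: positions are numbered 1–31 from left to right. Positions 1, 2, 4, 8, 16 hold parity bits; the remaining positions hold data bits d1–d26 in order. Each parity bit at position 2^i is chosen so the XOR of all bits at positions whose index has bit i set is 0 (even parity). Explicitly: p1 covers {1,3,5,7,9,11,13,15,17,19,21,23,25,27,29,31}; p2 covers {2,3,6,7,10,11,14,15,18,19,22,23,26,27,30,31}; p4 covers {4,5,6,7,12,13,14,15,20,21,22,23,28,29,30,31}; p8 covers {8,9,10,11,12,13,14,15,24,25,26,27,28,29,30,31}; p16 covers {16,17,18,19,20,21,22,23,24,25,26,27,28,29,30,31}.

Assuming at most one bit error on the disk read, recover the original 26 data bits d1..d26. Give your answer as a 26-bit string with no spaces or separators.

s1 (pos 1,3,5,7,9,11,13,15,17,19,21,23,25,27,29,31): 1⊕1⊕0⊕0⊕0⊕0⊕0⊕1⊕0⊕0⊕0⊕1⊕0⊕0⊕1⊕1 = 0
s2 (pos 2,3,6,7,10,11,14,15,18,19,22,23,26,27,30,31): 1⊕1⊕1⊕0⊕0⊕0⊕0⊕1⊕0⊕0⊕1⊕1⊕0⊕0⊕0⊕1 = 1
s4 (pos 4,5,6,7,12,13,14,15,20,21,22,23,28,29,30,31): 1⊕0⊕1⊕0⊕1⊕0⊕0⊕1⊕1⊕0⊕1⊕1⊕0⊕1⊕0⊕1 = 1
s8 (pos 8,9,10,11,12,13,14,15,24,25,26,27,28,29,30,31): 1⊕0⊕0⊕0⊕1⊕0⊕0⊕1⊕0⊕0⊕0⊕0⊕0⊕1⊕0⊕1 = 1
s16 (pos 16,17,18,19,20,21,22,23,24,25,26,27,28,29,30,31): 0⊕0⊕0⊕0⊕1⊕0⊕1⊕1⊕0⊕0⊕0⊕0⊕0⊕1⊕0⊕1 = 1
Syndrome s16…s1 = 11110 → error at position 30.
Flip position 30: 1111010100010010000101100000101 → 1111010100010010000101100000111
Read data bits from positions 3,5,6,7,9,10,11,12,13,14,15,17,18,19,20,21,22,23,24,25,26,27,28,29,30,31: 10100001001000101100000111

10100001001000101100000111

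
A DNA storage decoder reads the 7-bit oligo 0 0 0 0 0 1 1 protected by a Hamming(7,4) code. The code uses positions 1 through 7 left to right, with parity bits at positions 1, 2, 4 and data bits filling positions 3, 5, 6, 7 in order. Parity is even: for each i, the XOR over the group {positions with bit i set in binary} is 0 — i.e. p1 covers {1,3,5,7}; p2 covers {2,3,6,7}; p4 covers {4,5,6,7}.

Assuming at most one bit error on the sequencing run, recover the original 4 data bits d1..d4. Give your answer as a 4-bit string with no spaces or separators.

0011

s1 (pos 1,3,5,7): 0⊕0⊕0⊕1 = 1
s2 (pos 2,3,6,7): 0⊕0⊕1⊕1 = 0
s4 (pos 4,5,6,7): 0⊕0⊕1⊕1 = 0
Syndrome s4…s1 = 001 → error at position 1.
Flip position 1: 0000011 → 1000011
Read data bits from positions 3,5,6,7: 0011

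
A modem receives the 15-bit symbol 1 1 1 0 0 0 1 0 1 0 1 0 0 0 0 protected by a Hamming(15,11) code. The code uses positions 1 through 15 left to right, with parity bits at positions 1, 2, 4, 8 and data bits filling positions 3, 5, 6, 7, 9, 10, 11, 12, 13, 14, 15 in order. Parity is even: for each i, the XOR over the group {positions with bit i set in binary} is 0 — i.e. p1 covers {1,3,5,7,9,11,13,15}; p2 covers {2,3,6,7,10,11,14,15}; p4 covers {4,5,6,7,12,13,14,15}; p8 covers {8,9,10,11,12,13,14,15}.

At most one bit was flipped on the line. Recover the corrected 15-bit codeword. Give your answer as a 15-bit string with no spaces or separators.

111010101010000

s1 (pos 1,3,5,7,9,11,13,15): 1⊕1⊕0⊕1⊕1⊕1⊕0⊕0 = 1
s2 (pos 2,3,6,7,10,11,14,15): 1⊕1⊕0⊕1⊕0⊕1⊕0⊕0 = 0
s4 (pos 4,5,6,7,12,13,14,15): 0⊕0⊕0⊕1⊕0⊕0⊕0⊕0 = 1
s8 (pos 8,9,10,11,12,13,14,15): 0⊕1⊕0⊕1⊕0⊕0⊕0⊕0 = 0
Syndrome s8…s1 = 0101 → error at position 5.
Flip position 5: 111000101010000 → 111010101010000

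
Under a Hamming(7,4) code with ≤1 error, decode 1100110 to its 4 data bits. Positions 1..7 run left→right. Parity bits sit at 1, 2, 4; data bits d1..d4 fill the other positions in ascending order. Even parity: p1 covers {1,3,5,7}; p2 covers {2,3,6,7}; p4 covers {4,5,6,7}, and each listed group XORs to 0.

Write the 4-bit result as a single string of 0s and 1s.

0110

s1 (pos 1,3,5,7): 1⊕0⊕1⊕0 = 0
s2 (pos 2,3,6,7): 1⊕0⊕1⊕0 = 0
s4 (pos 4,5,6,7): 0⊕1⊕1⊕0 = 0
Syndrome s4…s1 = 000 → no error.
Read data bits from positions 3,5,6,7: 0110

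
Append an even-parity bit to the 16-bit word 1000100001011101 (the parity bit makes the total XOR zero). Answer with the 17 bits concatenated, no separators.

10001000010111011

XOR of the 16 data bits: 1⊕0⊕0⊕0⊕1⊕0⊕0⊕0⊕0⊕1⊕0⊕1⊕1⊕1⊕0⊕1 = 1
Parity bit = 1 (so all 17 bits XOR to 0).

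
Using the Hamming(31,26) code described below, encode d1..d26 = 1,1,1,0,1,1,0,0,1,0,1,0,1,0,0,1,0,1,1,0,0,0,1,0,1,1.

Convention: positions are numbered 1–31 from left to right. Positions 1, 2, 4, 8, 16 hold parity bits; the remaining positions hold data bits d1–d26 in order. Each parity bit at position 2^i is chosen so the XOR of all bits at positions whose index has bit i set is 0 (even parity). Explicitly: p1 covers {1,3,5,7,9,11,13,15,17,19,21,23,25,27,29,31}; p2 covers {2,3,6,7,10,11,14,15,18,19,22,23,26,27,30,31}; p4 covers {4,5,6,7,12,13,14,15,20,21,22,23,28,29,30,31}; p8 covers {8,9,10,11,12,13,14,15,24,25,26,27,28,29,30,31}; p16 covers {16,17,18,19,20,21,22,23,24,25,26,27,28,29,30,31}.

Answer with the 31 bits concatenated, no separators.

0011110011001011010010110001011

Place data at non-parity positions: p1 p2 1 p4 1 1 0 p8 1 1 0 0 1 0 1 p16 0 1 0 0 1 0 1 1 0 0 0 1 0 1 1
p1 (pos 1,3,5,7,9,11,13,15,17,19,21,23,25,27,29,31): XOR of data positions = 1⊕1⊕0⊕1⊕0⊕1⊕1⊕0⊕0⊕1⊕1⊕0⊕0⊕0⊕1 = 0
p2 (pos 2,3,6,7,10,11,14,15,18,19,22,23,26,27,30,31): XOR of data positions = 1⊕1⊕0⊕1⊕0⊕0⊕1⊕1⊕0⊕0⊕1⊕0⊕0⊕1⊕1 = 0
p4 (pos 4,5,6,7,12,13,14,15,20,21,22,23,28,29,30,31): XOR of data positions = 1⊕1⊕0⊕0⊕1⊕0⊕1⊕0⊕1⊕0⊕1⊕1⊕0⊕1⊕1 = 1
p8 (pos 8,9,10,11,12,13,14,15,24,25,26,27,28,29,30,31): XOR of data positions = 1⊕1⊕0⊕0⊕1⊕0⊕1⊕1⊕0⊕0⊕0⊕1⊕0⊕1⊕1 = 0
p16 (pos 16,17,18,19,20,21,22,23,24,25,26,27,28,29,30,31): XOR of data positions = 0⊕1⊕0⊕0⊕1⊕0⊕1⊕1⊕0⊕0⊕0⊕1⊕0⊕1⊕1 = 1
Codeword: 0011110011001011010010110001011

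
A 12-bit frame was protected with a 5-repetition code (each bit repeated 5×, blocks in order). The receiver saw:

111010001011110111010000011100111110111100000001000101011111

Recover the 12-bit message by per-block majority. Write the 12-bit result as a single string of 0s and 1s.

101101110001

Block 1 (11101): 4 ones → 1
Block 2 (00010): 1 one → 0
Block 3 (11110): 4 ones → 1
Block 4 (11101): 4 ones → 1
Block 5 (00000): 0 ones → 0
Block 6 (11100): 3 ones → 1
Block 7 (11111): 5 ones → 1
Block 8 (01111): 4 ones → 1
Block 9 (00000): 0 ones → 0
Block 10 (00100): 1 one → 0
Block 11 (01010): 2 ones → 0
Block 12 (11111): 5 ones → 1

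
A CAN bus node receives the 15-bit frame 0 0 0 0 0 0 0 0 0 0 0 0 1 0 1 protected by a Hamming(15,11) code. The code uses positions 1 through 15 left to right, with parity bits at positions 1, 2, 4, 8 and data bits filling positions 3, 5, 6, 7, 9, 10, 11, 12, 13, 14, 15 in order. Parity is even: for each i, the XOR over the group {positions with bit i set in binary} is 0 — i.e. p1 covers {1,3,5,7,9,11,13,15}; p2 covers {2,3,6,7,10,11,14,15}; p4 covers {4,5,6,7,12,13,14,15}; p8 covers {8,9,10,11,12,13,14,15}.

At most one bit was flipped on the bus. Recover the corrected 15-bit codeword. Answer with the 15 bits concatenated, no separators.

010000000000101

s1 (pos 1,3,5,7,9,11,13,15): 0⊕0⊕0⊕0⊕0⊕0⊕1⊕1 = 0
s2 (pos 2,3,6,7,10,11,14,15): 0⊕0⊕0⊕0⊕0⊕0⊕0⊕1 = 1
s4 (pos 4,5,6,7,12,13,14,15): 0⊕0⊕0⊕0⊕0⊕1⊕0⊕1 = 0
s8 (pos 8,9,10,11,12,13,14,15): 0⊕0⊕0⊕0⊕0⊕1⊕0⊕1 = 0
Syndrome s8…s1 = 0010 → error at position 2.
Flip position 2: 000000000000101 → 010000000000101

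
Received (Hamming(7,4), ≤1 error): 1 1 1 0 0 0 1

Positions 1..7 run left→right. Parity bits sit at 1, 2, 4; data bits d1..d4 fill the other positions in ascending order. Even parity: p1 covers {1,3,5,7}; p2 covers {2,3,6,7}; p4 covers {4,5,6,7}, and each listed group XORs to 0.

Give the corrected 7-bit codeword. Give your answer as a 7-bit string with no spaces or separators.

1110000

s1 (pos 1,3,5,7): 1⊕1⊕0⊕1 = 1
s2 (pos 2,3,6,7): 1⊕1⊕0⊕1 = 1
s4 (pos 4,5,6,7): 0⊕0⊕0⊕1 = 1
Syndrome s4…s1 = 111 → error at position 7.
Flip position 7: 1110001 → 1110000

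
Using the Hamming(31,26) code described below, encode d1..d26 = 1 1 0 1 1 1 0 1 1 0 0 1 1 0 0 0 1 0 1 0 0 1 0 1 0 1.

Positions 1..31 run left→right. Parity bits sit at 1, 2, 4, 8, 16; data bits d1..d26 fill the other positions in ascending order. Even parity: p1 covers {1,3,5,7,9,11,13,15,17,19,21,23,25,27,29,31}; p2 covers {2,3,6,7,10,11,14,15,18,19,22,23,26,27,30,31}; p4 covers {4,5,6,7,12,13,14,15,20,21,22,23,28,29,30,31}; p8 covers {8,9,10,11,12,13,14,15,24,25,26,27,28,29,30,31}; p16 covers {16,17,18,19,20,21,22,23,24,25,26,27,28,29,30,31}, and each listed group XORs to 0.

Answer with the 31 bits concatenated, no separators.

Place data at non-parity positions: p1 p2 1 p4 1 0 1 p8 1 1 0 1 1 0 0 p16 1 1 0 0 0 1 0 1 0 0 1 0 1 0 1
p1 (pos 1,3,5,7,9,11,13,15,17,19,21,23,25,27,29,31): XOR of data positions = 1⊕1⊕1⊕1⊕0⊕1⊕0⊕1⊕0⊕0⊕0⊕0⊕1⊕1⊕1 = 1
p2 (pos 2,3,6,7,10,11,14,15,18,19,22,23,26,27,30,31): XOR of data positions = 1⊕0⊕1⊕1⊕0⊕0⊕0⊕1⊕0⊕1⊕0⊕0⊕1⊕0⊕1 = 1
p4 (pos 4,5,6,7,12,13,14,15,20,21,22,23,28,29,30,31): XOR of data positions = 1⊕0⊕1⊕1⊕1⊕0⊕0⊕0⊕0⊕1⊕0⊕0⊕1⊕0⊕1 = 1
p8 (pos 8,9,10,11,12,13,14,15,24,25,26,27,28,29,30,31): XOR of data positions = 1⊕1⊕0⊕1⊕1⊕0⊕0⊕1⊕0⊕0⊕1⊕0⊕1⊕0⊕1 = 0
p16 (pos 16,17,18,19,20,21,22,23,24,25,26,27,28,29,30,31): XOR of data positions = 1⊕1⊕0⊕0⊕0⊕1⊕0⊕1⊕0⊕0⊕1⊕0⊕1⊕0⊕1 = 1
Codeword: 1111101011011001110001010010101

1111101011011001110001010010101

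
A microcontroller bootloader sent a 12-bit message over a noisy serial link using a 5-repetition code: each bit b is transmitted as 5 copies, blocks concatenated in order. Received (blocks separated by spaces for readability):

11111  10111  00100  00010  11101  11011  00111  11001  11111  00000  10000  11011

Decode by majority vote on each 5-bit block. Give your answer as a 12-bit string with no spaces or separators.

110011111001

Block 1 (11111): 5 ones → 1
Block 2 (10111): 4 ones → 1
Block 3 (00100): 1 one → 0
Block 4 (00010): 1 one → 0
Block 5 (11101): 4 ones → 1
Block 6 (11011): 4 ones → 1
Block 7 (00111): 3 ones → 1
Block 8 (11001): 3 ones → 1
Block 9 (11111): 5 ones → 1
Block 10 (00000): 0 ones → 0
Block 11 (10000): 1 one → 0
Block 12 (11011): 4 ones → 1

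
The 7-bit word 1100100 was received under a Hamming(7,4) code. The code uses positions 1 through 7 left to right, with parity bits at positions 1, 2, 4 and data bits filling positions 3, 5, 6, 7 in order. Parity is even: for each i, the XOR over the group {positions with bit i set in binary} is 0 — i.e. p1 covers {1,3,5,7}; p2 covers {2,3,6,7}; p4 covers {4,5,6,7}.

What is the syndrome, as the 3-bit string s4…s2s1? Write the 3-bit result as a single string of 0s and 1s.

s1 (pos 1,3,5,7): 1⊕0⊕1⊕0 = 0
s2 (pos 2,3,6,7): 1⊕0⊕0⊕0 = 1
s4 (pos 4,5,6,7): 0⊕1⊕0⊕0 = 1
Syndrome s4…s1 = 110 → error at position 6.

110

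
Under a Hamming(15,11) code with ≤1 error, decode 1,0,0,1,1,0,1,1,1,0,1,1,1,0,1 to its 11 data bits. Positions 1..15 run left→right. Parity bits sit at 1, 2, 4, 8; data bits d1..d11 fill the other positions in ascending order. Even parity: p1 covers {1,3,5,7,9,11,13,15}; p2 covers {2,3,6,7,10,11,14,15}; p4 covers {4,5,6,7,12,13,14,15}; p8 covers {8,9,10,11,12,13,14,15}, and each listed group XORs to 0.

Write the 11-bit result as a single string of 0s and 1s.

11011011101

s1 (pos 1,3,5,7,9,11,13,15): 1⊕0⊕1⊕1⊕1⊕1⊕1⊕1 = 1
s2 (pos 2,3,6,7,10,11,14,15): 0⊕0⊕0⊕1⊕0⊕1⊕0⊕1 = 1
s4 (pos 4,5,6,7,12,13,14,15): 1⊕1⊕0⊕1⊕1⊕1⊕0⊕1 = 0
s8 (pos 8,9,10,11,12,13,14,15): 1⊕1⊕0⊕1⊕1⊕1⊕0⊕1 = 0
Syndrome s8…s1 = 0011 → error at position 3.
Flip position 3: 100110111011101 → 101110111011101
Read data bits from positions 3,5,6,7,9,10,11,12,13,14,15: 11011011101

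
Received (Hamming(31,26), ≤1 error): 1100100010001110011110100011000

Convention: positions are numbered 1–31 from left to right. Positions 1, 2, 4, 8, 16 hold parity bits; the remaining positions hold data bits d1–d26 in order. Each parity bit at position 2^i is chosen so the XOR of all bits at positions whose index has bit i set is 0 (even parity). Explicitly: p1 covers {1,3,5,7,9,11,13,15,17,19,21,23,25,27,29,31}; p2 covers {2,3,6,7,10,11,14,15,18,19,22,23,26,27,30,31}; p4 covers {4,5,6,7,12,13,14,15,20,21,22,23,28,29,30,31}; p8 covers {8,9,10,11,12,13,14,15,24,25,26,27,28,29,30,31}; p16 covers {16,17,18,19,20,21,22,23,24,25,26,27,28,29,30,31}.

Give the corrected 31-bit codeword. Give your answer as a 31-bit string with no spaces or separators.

s1 (pos 1,3,5,7,9,11,13,15,17,19,21,23,25,27,29,31): 1⊕0⊕1⊕0⊕1⊕0⊕1⊕1⊕0⊕1⊕1⊕1⊕0⊕1⊕0⊕0 = 1
s2 (pos 2,3,6,7,10,11,14,15,18,19,22,23,26,27,30,31): 1⊕0⊕0⊕0⊕0⊕0⊕1⊕1⊕1⊕1⊕0⊕1⊕0⊕1⊕0⊕0 = 1
s4 (pos 4,5,6,7,12,13,14,15,20,21,22,23,28,29,30,31): 0⊕1⊕0⊕0⊕0⊕1⊕1⊕1⊕1⊕1⊕0⊕1⊕1⊕0⊕0⊕0 = 0
s8 (pos 8,9,10,11,12,13,14,15,24,25,26,27,28,29,30,31): 0⊕1⊕0⊕0⊕0⊕1⊕1⊕1⊕0⊕0⊕0⊕1⊕1⊕0⊕0⊕0 = 0
s16 (pos 16,17,18,19,20,21,22,23,24,25,26,27,28,29,30,31): 0⊕0⊕1⊕1⊕1⊕1⊕0⊕1⊕0⊕0⊕0⊕1⊕1⊕0⊕0⊕0 = 1
Syndrome s16…s1 = 10011 → error at position 19.
Flip position 19: 1100100010001110011110100011000 → 1100100010001110010110100011000

1100100010001110010110100011000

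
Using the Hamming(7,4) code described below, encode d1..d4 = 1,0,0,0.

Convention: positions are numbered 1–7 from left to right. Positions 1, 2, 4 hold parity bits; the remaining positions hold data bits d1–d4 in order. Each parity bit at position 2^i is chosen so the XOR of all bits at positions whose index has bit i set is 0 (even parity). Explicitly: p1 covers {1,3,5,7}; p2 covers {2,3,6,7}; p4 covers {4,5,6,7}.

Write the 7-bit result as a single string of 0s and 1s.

Place data at non-parity positions: p1 p2 1 p4 0 0 0
p1 (pos 1,3,5,7): XOR of data positions = 1⊕0⊕0 = 1
p2 (pos 2,3,6,7): XOR of data positions = 1⊕0⊕0 = 1
p4 (pos 4,5,6,7): XOR of data positions = 0⊕0⊕0 = 0
Codeword: 1110000

1110000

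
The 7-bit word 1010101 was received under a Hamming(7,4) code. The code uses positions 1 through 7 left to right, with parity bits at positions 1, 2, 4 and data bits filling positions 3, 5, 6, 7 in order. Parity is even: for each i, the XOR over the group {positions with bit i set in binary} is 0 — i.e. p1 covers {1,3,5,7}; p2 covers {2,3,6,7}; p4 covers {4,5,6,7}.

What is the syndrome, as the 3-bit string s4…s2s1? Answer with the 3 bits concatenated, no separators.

s1 (pos 1,3,5,7): 1⊕1⊕1⊕1 = 0
s2 (pos 2,3,6,7): 0⊕1⊕0⊕1 = 0
s4 (pos 4,5,6,7): 0⊕1⊕0⊕1 = 0
Syndrome s4…s1 = 000 → no error.

000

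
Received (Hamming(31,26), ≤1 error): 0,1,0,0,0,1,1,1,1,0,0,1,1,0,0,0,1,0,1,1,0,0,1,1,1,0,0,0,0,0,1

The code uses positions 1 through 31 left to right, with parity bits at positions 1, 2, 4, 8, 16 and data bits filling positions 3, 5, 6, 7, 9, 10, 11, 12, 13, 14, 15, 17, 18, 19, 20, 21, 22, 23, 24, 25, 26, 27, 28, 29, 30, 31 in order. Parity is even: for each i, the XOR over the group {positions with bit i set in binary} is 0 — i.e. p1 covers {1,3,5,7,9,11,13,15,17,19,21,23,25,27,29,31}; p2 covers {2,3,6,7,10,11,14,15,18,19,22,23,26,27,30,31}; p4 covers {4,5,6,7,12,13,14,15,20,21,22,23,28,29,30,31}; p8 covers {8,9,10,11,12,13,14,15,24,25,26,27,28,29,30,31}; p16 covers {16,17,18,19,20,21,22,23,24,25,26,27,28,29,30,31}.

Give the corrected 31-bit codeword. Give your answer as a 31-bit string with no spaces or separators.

0100011110011000101100111001001

s1 (pos 1,3,5,7,9,11,13,15,17,19,21,23,25,27,29,31): 0⊕0⊕0⊕1⊕1⊕0⊕1⊕0⊕1⊕1⊕0⊕1⊕1⊕0⊕0⊕1 = 0
s2 (pos 2,3,6,7,10,11,14,15,18,19,22,23,26,27,30,31): 1⊕0⊕1⊕1⊕0⊕0⊕0⊕0⊕0⊕1⊕0⊕1⊕0⊕0⊕0⊕1 = 0
s4 (pos 4,5,6,7,12,13,14,15,20,21,22,23,28,29,30,31): 0⊕0⊕1⊕1⊕1⊕1⊕0⊕0⊕1⊕0⊕0⊕1⊕0⊕0⊕0⊕1 = 1
s8 (pos 8,9,10,11,12,13,14,15,24,25,26,27,28,29,30,31): 1⊕1⊕0⊕0⊕1⊕1⊕0⊕0⊕1⊕1⊕0⊕0⊕0⊕0⊕0⊕1 = 1
s16 (pos 16,17,18,19,20,21,22,23,24,25,26,27,28,29,30,31): 0⊕1⊕0⊕1⊕1⊕0⊕0⊕1⊕1⊕1⊕0⊕0⊕0⊕0⊕0⊕1 = 1
Syndrome s16…s1 = 11100 → error at position 28.
Flip position 28: 0100011110011000101100111000001 → 0100011110011000101100111001001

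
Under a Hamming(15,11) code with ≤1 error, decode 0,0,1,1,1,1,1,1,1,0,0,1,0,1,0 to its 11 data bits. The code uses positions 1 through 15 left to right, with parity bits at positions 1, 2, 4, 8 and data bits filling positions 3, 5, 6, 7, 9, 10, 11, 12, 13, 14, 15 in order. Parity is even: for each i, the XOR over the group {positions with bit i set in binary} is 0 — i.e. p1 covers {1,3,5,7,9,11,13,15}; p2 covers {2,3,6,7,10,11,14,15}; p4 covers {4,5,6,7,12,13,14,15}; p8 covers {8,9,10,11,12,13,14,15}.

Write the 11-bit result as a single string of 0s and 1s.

s1 (pos 1,3,5,7,9,11,13,15): 0⊕1⊕1⊕1⊕1⊕0⊕0⊕0 = 0
s2 (pos 2,3,6,7,10,11,14,15): 0⊕1⊕1⊕1⊕0⊕0⊕1⊕0 = 0
s4 (pos 4,5,6,7,12,13,14,15): 1⊕1⊕1⊕1⊕1⊕0⊕1⊕0 = 0
s8 (pos 8,9,10,11,12,13,14,15): 1⊕1⊕0⊕0⊕1⊕0⊕1⊕0 = 0
Syndrome s8…s1 = 0000 → no error.
Read data bits from positions 3,5,6,7,9,10,11,12,13,14,15: 11111001010

11111001010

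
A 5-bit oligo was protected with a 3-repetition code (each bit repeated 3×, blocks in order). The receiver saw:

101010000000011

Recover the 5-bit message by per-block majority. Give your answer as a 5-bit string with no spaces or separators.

10001

Block 1 (101): 2 ones → 1
Block 2 (010): 1 one → 0
Block 3 (000): 0 ones → 0
Block 4 (000): 0 ones → 0
Block 5 (011): 2 ones → 1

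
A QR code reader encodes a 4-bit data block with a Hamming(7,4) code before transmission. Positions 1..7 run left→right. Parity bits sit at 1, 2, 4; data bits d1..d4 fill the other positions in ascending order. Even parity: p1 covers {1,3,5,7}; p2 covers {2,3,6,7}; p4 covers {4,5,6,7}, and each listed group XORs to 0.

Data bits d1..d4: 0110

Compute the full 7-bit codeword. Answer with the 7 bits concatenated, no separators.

1100110

Place data at non-parity positions: p1 p2 0 p4 1 1 0
p1 (pos 1,3,5,7): XOR of data positions = 0⊕1⊕0 = 1
p2 (pos 2,3,6,7): XOR of data positions = 0⊕1⊕0 = 1
p4 (pos 4,5,6,7): XOR of data positions = 1⊕1⊕0 = 0
Codeword: 1100110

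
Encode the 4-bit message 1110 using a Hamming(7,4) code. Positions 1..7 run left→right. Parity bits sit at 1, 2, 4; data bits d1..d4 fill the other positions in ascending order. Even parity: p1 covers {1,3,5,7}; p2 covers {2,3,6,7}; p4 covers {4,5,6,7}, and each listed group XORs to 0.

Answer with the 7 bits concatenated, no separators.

Place data at non-parity positions: p1 p2 1 p4 1 1 0
p1 (pos 1,3,5,7): XOR of data positions = 1⊕1⊕0 = 0
p2 (pos 2,3,6,7): XOR of data positions = 1⊕1⊕0 = 0
p4 (pos 4,5,6,7): XOR of data positions = 1⊕1⊕0 = 0
Codeword: 0010110

0010110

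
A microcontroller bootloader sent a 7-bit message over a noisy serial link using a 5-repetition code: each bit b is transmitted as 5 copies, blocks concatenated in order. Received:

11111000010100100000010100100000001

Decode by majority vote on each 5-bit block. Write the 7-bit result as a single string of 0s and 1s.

Block 1 (11111): 5 ones → 1
Block 2 (00001): 1 one → 0
Block 3 (01001): 2 ones → 0
Block 4 (00000): 0 ones → 0
Block 5 (01010): 2 ones → 0
Block 6 (01000): 1 one → 0
Block 7 (00001): 1 one → 0

1000000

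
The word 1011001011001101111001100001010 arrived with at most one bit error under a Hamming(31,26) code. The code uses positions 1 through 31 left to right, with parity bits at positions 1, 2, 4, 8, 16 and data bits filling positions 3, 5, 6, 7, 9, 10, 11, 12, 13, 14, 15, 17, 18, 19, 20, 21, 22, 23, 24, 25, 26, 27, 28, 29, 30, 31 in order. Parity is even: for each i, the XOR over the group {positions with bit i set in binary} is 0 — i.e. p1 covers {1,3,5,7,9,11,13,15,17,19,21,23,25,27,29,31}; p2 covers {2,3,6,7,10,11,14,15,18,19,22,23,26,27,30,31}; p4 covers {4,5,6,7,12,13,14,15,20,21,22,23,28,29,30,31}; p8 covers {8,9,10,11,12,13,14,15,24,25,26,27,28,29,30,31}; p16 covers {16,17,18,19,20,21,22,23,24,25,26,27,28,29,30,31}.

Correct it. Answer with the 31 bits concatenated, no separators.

s1 (pos 1,3,5,7,9,11,13,15,17,19,21,23,25,27,29,31): 1⊕1⊕0⊕1⊕1⊕0⊕1⊕0⊕1⊕1⊕0⊕1⊕0⊕0⊕0⊕0 = 0
s2 (pos 2,3,6,7,10,11,14,15,18,19,22,23,26,27,30,31): 0⊕1⊕0⊕1⊕1⊕0⊕1⊕0⊕1⊕1⊕1⊕1⊕0⊕0⊕1⊕0 = 1
s4 (pos 4,5,6,7,12,13,14,15,20,21,22,23,28,29,30,31): 1⊕0⊕0⊕1⊕0⊕1⊕1⊕0⊕0⊕0⊕1⊕1⊕1⊕0⊕1⊕0 = 0
s8 (pos 8,9,10,11,12,13,14,15,24,25,26,27,28,29,30,31): 0⊕1⊕1⊕0⊕0⊕1⊕1⊕0⊕0⊕0⊕0⊕0⊕1⊕0⊕1⊕0 = 0
s16 (pos 16,17,18,19,20,21,22,23,24,25,26,27,28,29,30,31): 1⊕1⊕1⊕1⊕0⊕0⊕1⊕1⊕0⊕0⊕0⊕0⊕1⊕0⊕1⊕0 = 0
Syndrome s16…s1 = 00010 → error at position 2.
Flip position 2: 1011001011001101111001100001010 → 1111001011001101111001100001010

1111001011001101111001100001010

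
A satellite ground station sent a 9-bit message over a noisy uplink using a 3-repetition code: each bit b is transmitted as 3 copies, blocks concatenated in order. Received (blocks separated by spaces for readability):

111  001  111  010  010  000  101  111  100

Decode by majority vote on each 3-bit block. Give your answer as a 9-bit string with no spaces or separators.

Block 1 (111): 3 ones → 1
Block 2 (001): 1 one → 0
Block 3 (111): 3 ones → 1
Block 4 (010): 1 one → 0
Block 5 (010): 1 one → 0
Block 6 (000): 0 ones → 0
Block 7 (101): 2 ones → 1
Block 8 (111): 3 ones → 1
Block 9 (100): 1 one → 0

101000110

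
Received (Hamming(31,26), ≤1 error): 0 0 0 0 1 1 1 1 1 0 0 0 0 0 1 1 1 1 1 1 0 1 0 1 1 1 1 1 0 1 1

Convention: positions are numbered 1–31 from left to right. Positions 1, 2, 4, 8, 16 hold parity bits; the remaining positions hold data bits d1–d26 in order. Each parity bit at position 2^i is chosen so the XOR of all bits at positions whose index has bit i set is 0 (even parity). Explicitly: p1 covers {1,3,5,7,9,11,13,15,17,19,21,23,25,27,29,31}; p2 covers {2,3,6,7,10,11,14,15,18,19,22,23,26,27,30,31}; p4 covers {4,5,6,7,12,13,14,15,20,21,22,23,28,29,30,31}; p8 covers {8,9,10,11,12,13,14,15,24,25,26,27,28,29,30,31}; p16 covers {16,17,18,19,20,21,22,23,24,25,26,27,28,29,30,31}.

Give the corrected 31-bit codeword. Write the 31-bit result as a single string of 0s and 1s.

s1 (pos 1,3,5,7,9,11,13,15,17,19,21,23,25,27,29,31): 0⊕0⊕1⊕1⊕1⊕0⊕0⊕1⊕1⊕1⊕0⊕0⊕1⊕1⊕0⊕1 = 1
s2 (pos 2,3,6,7,10,11,14,15,18,19,22,23,26,27,30,31): 0⊕0⊕1⊕1⊕0⊕0⊕0⊕1⊕1⊕1⊕1⊕0⊕1⊕1⊕1⊕1 = 0
s4 (pos 4,5,6,7,12,13,14,15,20,21,22,23,28,29,30,31): 0⊕1⊕1⊕1⊕0⊕0⊕0⊕1⊕1⊕0⊕1⊕0⊕1⊕0⊕1⊕1 = 1
s8 (pos 8,9,10,11,12,13,14,15,24,25,26,27,28,29,30,31): 1⊕1⊕0⊕0⊕0⊕0⊕0⊕1⊕1⊕1⊕1⊕1⊕1⊕0⊕1⊕1 = 0
s16 (pos 16,17,18,19,20,21,22,23,24,25,26,27,28,29,30,31): 1⊕1⊕1⊕1⊕1⊕0⊕1⊕0⊕1⊕1⊕1⊕1⊕1⊕0⊕1⊕1 = 1
Syndrome s16…s1 = 10101 → error at position 21.
Flip position 21: 0000111110000011111101011111011 → 0000111110000011111111011111011

0000111110000011111111011111011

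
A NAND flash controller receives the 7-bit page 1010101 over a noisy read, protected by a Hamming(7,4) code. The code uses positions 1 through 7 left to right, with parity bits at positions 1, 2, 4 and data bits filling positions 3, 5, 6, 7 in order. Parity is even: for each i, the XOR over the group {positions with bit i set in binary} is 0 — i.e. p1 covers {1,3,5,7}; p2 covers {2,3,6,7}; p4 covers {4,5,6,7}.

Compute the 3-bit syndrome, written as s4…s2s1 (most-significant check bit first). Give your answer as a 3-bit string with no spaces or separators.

s1 (pos 1,3,5,7): 1⊕1⊕1⊕1 = 0
s2 (pos 2,3,6,7): 0⊕1⊕0⊕1 = 0
s4 (pos 4,5,6,7): 0⊕1⊕0⊕1 = 0
Syndrome s4…s1 = 000 → no error.

000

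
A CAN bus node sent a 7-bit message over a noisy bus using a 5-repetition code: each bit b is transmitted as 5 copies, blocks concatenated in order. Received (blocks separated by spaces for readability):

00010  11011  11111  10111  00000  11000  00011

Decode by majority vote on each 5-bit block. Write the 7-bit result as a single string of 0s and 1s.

Block 1 (00010): 1 one → 0
Block 2 (11011): 4 ones → 1
Block 3 (11111): 5 ones → 1
Block 4 (10111): 4 ones → 1
Block 5 (00000): 0 ones → 0
Block 6 (11000): 2 ones → 0
Block 7 (00011): 2 ones → 0

0111000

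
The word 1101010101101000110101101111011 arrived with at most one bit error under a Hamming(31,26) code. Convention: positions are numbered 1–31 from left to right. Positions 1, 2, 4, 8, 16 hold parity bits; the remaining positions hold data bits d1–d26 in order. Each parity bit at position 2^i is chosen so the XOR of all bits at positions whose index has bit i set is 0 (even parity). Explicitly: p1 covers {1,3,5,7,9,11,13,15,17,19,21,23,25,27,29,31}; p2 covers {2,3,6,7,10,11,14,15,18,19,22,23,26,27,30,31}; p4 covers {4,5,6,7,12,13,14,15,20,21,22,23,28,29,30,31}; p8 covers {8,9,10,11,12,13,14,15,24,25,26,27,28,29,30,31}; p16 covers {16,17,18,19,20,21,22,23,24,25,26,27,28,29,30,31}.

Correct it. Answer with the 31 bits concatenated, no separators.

1101010101101000110100101111011

s1 (pos 1,3,5,7,9,11,13,15,17,19,21,23,25,27,29,31): 1⊕0⊕0⊕0⊕0⊕1⊕1⊕0⊕1⊕0⊕0⊕1⊕1⊕1⊕0⊕1 = 0
s2 (pos 2,3,6,7,10,11,14,15,18,19,22,23,26,27,30,31): 1⊕0⊕1⊕0⊕1⊕1⊕0⊕0⊕1⊕0⊕1⊕1⊕1⊕1⊕1⊕1 = 1
s4 (pos 4,5,6,7,12,13,14,15,20,21,22,23,28,29,30,31): 1⊕0⊕1⊕0⊕0⊕1⊕0⊕0⊕1⊕0⊕1⊕1⊕1⊕0⊕1⊕1 = 1
s8 (pos 8,9,10,11,12,13,14,15,24,25,26,27,28,29,30,31): 1⊕0⊕1⊕1⊕0⊕1⊕0⊕0⊕0⊕1⊕1⊕1⊕1⊕0⊕1⊕1 = 0
s16 (pos 16,17,18,19,20,21,22,23,24,25,26,27,28,29,30,31): 0⊕1⊕1⊕0⊕1⊕0⊕1⊕1⊕0⊕1⊕1⊕1⊕1⊕0⊕1⊕1 = 1
Syndrome s16…s1 = 10110 → error at position 22.
Flip position 22: 1101010101101000110101101111011 → 1101010101101000110100101111011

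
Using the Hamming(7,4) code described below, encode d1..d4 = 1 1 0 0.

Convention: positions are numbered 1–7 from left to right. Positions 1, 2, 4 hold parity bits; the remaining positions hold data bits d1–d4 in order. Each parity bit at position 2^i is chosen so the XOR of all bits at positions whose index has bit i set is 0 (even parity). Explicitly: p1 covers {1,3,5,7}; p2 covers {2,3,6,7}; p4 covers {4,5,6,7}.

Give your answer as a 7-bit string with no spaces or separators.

Place data at non-parity positions: p1 p2 1 p4 1 0 0
p1 (pos 1,3,5,7): XOR of data positions = 1⊕1⊕0 = 0
p2 (pos 2,3,6,7): XOR of data positions = 1⊕0⊕0 = 1
p4 (pos 4,5,6,7): XOR of data positions = 1⊕0⊕0 = 1
Codeword: 0111100

0111100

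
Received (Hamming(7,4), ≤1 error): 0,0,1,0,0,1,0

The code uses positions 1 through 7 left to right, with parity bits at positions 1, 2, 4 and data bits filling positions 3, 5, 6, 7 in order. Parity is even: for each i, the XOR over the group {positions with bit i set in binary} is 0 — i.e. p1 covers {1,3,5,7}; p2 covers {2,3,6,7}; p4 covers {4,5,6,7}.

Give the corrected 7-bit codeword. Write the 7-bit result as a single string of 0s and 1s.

0010110

s1 (pos 1,3,5,7): 0⊕1⊕0⊕0 = 1
s2 (pos 2,3,6,7): 0⊕1⊕1⊕0 = 0
s4 (pos 4,5,6,7): 0⊕0⊕1⊕0 = 1
Syndrome s4…s1 = 101 → error at position 5.
Flip position 5: 0010010 → 0010110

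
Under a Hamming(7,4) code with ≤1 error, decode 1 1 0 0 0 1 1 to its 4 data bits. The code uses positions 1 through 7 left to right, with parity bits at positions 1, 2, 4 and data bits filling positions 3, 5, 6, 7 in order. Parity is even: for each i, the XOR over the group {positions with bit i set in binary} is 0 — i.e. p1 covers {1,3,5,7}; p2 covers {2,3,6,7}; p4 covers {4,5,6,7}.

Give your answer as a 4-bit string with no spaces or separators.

0011

s1 (pos 1,3,5,7): 1⊕0⊕0⊕1 = 0
s2 (pos 2,3,6,7): 1⊕0⊕1⊕1 = 1
s4 (pos 4,5,6,7): 0⊕0⊕1⊕1 = 0
Syndrome s4…s1 = 010 → error at position 2.
Flip position 2: 1100011 → 1000011
Read data bits from positions 3,5,6,7: 0011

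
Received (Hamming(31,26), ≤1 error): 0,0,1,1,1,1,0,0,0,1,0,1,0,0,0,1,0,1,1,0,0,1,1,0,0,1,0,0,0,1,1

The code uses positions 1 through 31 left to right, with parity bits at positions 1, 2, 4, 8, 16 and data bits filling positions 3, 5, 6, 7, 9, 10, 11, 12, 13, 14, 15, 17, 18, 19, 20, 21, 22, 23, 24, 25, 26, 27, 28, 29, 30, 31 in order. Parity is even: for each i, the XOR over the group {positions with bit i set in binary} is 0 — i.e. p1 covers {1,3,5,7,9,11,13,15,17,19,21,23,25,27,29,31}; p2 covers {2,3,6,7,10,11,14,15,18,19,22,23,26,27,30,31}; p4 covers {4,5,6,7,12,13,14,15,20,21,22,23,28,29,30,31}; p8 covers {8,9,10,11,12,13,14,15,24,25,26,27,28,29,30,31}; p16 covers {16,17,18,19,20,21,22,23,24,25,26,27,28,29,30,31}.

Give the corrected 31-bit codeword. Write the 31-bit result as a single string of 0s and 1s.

0011110011010001011001100100011

s1 (pos 1,3,5,7,9,11,13,15,17,19,21,23,25,27,29,31): 0⊕1⊕1⊕0⊕0⊕0⊕0⊕0⊕0⊕1⊕0⊕1⊕0⊕0⊕0⊕1 = 1
s2 (pos 2,3,6,7,10,11,14,15,18,19,22,23,26,27,30,31): 0⊕1⊕1⊕0⊕1⊕0⊕0⊕0⊕1⊕1⊕1⊕1⊕1⊕0⊕1⊕1 = 0
s4 (pos 4,5,6,7,12,13,14,15,20,21,22,23,28,29,30,31): 1⊕1⊕1⊕0⊕1⊕0⊕0⊕0⊕0⊕0⊕1⊕1⊕0⊕0⊕1⊕1 = 0
s8 (pos 8,9,10,11,12,13,14,15,24,25,26,27,28,29,30,31): 0⊕0⊕1⊕0⊕1⊕0⊕0⊕0⊕0⊕0⊕1⊕0⊕0⊕0⊕1⊕1 = 1
s16 (pos 16,17,18,19,20,21,22,23,24,25,26,27,28,29,30,31): 1⊕0⊕1⊕1⊕0⊕0⊕1⊕1⊕0⊕0⊕1⊕0⊕0⊕0⊕1⊕1 = 0
Syndrome s16…s1 = 01001 → error at position 9.
Flip position 9: 0011110001010001011001100100011 → 0011110011010001011001100100011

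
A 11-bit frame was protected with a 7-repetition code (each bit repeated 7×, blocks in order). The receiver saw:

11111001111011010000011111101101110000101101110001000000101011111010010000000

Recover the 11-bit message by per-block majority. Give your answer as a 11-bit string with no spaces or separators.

Block 1 (1111100): 5 ones → 1
Block 2 (1111011): 6 ones → 1
Block 3 (0100000): 1 one → 0
Block 4 (1111110): 6 ones → 1
Block 5 (1101110): 5 ones → 1
Block 6 (0001011): 3 ones → 0
Block 7 (0111000): 3 ones → 0
Block 8 (1000000): 1 one → 0
Block 9 (1010111): 5 ones → 1
Block 10 (1101001): 4 ones → 1
Block 11 (0000000): 0 ones → 0

11011000110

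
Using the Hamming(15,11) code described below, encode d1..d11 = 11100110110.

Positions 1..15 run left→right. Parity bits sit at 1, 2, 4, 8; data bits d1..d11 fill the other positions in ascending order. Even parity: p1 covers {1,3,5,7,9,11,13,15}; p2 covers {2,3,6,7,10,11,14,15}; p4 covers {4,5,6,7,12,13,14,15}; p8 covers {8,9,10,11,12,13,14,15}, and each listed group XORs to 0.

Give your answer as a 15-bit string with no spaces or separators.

Place data at non-parity positions: p1 p2 1 p4 1 1 0 p8 0 1 1 0 1 1 0
p1 (pos 1,3,5,7,9,11,13,15): XOR of data positions = 1⊕1⊕0⊕0⊕1⊕1⊕0 = 0
p2 (pos 2,3,6,7,10,11,14,15): XOR of data positions = 1⊕1⊕0⊕1⊕1⊕1⊕0 = 1
p4 (pos 4,5,6,7,12,13,14,15): XOR of data positions = 1⊕1⊕0⊕0⊕1⊕1⊕0 = 0
p8 (pos 8,9,10,11,12,13,14,15): XOR of data positions = 0⊕1⊕1⊕0⊕1⊕1⊕0 = 0
Codeword: 011011000110110

011011000110110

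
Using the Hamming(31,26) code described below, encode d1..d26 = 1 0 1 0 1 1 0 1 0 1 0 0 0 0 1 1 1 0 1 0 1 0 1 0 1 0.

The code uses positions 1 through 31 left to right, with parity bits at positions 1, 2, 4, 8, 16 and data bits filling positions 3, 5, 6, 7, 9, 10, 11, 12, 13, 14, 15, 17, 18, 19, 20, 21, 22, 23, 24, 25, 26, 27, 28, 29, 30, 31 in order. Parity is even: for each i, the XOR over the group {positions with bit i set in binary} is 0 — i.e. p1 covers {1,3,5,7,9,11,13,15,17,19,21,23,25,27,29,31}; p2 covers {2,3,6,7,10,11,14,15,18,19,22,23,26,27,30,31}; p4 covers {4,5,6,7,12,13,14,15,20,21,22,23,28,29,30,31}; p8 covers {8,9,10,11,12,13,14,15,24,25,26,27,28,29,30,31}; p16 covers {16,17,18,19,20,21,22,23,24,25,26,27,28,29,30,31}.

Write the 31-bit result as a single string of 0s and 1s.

1110010011010101000111010101010

Place data at non-parity positions: p1 p2 1 p4 0 1 0 p8 1 1 0 1 0 1 0 p16 0 0 0 1 1 1 0 1 0 1 0 1 0 1 0
p1 (pos 1,3,5,7,9,11,13,15,17,19,21,23,25,27,29,31): XOR of data positions = 1⊕0⊕0⊕1⊕0⊕0⊕0⊕0⊕0⊕1⊕0⊕0⊕0⊕0⊕0 = 1
p2 (pos 2,3,6,7,10,11,14,15,18,19,22,23,26,27,30,31): XOR of data positions = 1⊕1⊕0⊕1⊕0⊕1⊕0⊕0⊕0⊕1⊕0⊕1⊕0⊕1⊕0 = 1
p4 (pos 4,5,6,7,12,13,14,15,20,21,22,23,28,29,30,31): XOR of data positions = 0⊕1⊕0⊕1⊕0⊕1⊕0⊕1⊕1⊕1⊕0⊕1⊕0⊕1⊕0 = 0
p8 (pos 8,9,10,11,12,13,14,15,24,25,26,27,28,29,30,31): XOR of data positions = 1⊕1⊕0⊕1⊕0⊕1⊕0⊕1⊕0⊕1⊕0⊕1⊕0⊕1⊕0 = 0
p16 (pos 16,17,18,19,20,21,22,23,24,25,26,27,28,29,30,31): XOR of data positions = 0⊕0⊕0⊕1⊕1⊕1⊕0⊕1⊕0⊕1⊕0⊕1⊕0⊕1⊕0 = 1
Codeword: 1110010011010101000111010101010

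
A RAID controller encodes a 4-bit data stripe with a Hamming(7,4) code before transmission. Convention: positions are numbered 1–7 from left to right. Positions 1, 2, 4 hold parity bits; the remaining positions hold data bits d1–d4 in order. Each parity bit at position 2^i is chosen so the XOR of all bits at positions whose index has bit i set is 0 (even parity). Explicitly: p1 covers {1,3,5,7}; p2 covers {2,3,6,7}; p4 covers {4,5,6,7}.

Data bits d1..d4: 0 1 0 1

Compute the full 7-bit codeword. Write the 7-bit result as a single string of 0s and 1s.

Place data at non-parity positions: p1 p2 0 p4 1 0 1
p1 (pos 1,3,5,7): XOR of data positions = 0⊕1⊕1 = 0
p2 (pos 2,3,6,7): XOR of data positions = 0⊕0⊕1 = 1
p4 (pos 4,5,6,7): XOR of data positions = 1⊕0⊕1 = 0
Codeword: 0100101

0100101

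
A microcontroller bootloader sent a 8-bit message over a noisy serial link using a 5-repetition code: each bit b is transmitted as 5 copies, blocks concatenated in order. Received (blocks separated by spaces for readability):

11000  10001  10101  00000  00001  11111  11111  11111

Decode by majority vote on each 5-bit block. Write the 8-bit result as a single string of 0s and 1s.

00100111

Block 1 (11000): 2 ones → 0
Block 2 (10001): 2 ones → 0
Block 3 (10101): 3 ones → 1
Block 4 (00000): 0 ones → 0
Block 5 (00001): 1 one → 0
Block 6 (11111): 5 ones → 1
Block 7 (11111): 5 ones → 1
Block 8 (11111): 5 ones → 1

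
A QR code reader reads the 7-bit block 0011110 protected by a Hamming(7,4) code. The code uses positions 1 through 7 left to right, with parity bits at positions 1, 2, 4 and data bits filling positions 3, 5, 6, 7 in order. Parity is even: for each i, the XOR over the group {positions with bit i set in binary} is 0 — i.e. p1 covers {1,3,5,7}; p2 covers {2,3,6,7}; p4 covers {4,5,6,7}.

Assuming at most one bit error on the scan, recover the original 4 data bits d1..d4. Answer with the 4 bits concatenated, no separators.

1110

s1 (pos 1,3,5,7): 0⊕1⊕1⊕0 = 0
s2 (pos 2,3,6,7): 0⊕1⊕1⊕0 = 0
s4 (pos 4,5,6,7): 1⊕1⊕1⊕0 = 1
Syndrome s4…s1 = 100 → error at position 4.
Flip position 4: 0011110 → 0010110
Read data bits from positions 3,5,6,7: 1110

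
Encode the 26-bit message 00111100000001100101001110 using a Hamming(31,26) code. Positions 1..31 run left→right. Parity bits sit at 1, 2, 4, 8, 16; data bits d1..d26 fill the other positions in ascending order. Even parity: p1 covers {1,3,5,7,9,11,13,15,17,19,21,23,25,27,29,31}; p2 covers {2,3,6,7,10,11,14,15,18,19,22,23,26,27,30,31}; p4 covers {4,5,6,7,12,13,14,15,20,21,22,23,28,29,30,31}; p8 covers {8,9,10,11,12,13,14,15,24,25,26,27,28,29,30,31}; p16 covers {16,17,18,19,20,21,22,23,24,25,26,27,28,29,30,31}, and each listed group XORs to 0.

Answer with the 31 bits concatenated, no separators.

Place data at non-parity positions: p1 p2 0 p4 0 1 1 p8 1 1 0 0 0 0 0 p16 0 0 1 1 0 0 1 0 1 0 0 1 1 1 0
p1 (pos 1,3,5,7,9,11,13,15,17,19,21,23,25,27,29,31): XOR of data positions = 0⊕0⊕1⊕1⊕0⊕0⊕0⊕0⊕1⊕0⊕1⊕1⊕0⊕1⊕0 = 0
p2 (pos 2,3,6,7,10,11,14,15,18,19,22,23,26,27,30,31): XOR of data positions = 0⊕1⊕1⊕1⊕0⊕0⊕0⊕0⊕1⊕0⊕1⊕0⊕0⊕1⊕0 = 0
p4 (pos 4,5,6,7,12,13,14,15,20,21,22,23,28,29,30,31): XOR of data positions = 0⊕1⊕1⊕0⊕0⊕0⊕0⊕1⊕0⊕0⊕1⊕1⊕1⊕1⊕0 = 1
p8 (pos 8,9,10,11,12,13,14,15,24,25,26,27,28,29,30,31): XOR of data positions = 1⊕1⊕0⊕0⊕0⊕0⊕0⊕0⊕1⊕0⊕0⊕1⊕1⊕1⊕0 = 0
p16 (pos 16,17,18,19,20,21,22,23,24,25,26,27,28,29,30,31): XOR of data positions = 0⊕0⊕1⊕1⊕0⊕0⊕1⊕0⊕1⊕0⊕0⊕1⊕1⊕1⊕0 = 1
Codeword: 0001011011000001001100101001110

0001011011000001001100101001110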